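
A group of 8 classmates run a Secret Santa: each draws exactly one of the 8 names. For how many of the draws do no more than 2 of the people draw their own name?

Sum C(8,i)·!(8-i) for i = 0..2:
  i=0: C(8,0)·!8 = 1·14833 = 14833
  i=1: C(8,1)·!7 = 8·1854 = 14832
  i=2: C(8,2)·!6 = 28·265 = 7420
Total = 37085.

37085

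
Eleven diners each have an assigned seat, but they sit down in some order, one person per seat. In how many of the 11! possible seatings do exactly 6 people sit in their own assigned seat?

Pick the 6 fixed positions: C(11,6) = 462 ways.
The remaining 5 must be deranged: !5 = 44.
Total: 462 × 44 = 20328.

20328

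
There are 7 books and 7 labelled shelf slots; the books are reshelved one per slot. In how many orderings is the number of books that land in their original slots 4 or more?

92

# with exactly i fixed is C(7,i)·!(7-i); sum over i=4..7:
  i=4: C(7,4)·!3 = 35·2 = 70
  i=5: C(7,5)·!2 = 21·1 = 21
  i=6: C(7,6)·!1 = 7·0 = 0
  i=7: C(7,7)·!0 = 1·1 = 1
Total = 92.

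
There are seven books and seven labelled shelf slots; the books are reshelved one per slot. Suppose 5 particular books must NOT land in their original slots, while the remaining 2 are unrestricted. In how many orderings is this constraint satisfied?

2428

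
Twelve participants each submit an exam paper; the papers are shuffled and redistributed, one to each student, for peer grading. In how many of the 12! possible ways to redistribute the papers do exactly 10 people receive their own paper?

66

Pick the 10 fixed positions: C(12,10) = 66 ways.
The other 2 form a derangement: !2 = 1.
Total: 66 × 1 = 66.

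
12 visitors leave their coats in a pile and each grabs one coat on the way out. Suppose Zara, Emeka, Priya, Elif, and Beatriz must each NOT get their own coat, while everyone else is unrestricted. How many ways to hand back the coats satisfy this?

312273360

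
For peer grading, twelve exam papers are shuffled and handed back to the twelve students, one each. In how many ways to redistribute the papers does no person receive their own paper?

176214841

By inclusion-exclusion, !12 = Σ (-1)^k · 12!/k! for k=0..12
= 12! - 12!/1! + 12!/2! - 12!/3! + 12!/4! - 12!/5! + 12!/6! - 12!/7! + 12!/8! - 12!/9! + 12!/10! - 12!/11! + 12!/12!
= 479001600 - 479001600 + 239500800 - 79833600 + 19958400 - 3991680 + 665280 - 95040 + 11880 - 1320 + 132 - 12 + 1
= 176214841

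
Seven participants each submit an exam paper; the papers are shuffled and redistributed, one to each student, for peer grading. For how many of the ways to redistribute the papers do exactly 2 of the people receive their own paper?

924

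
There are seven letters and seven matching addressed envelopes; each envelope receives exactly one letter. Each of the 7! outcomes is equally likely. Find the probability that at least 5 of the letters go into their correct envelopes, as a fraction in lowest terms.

Favorable outcomes: Σ_{i≥5} C(7,i)·!(7-i) = 21·1 + 7·0 + 1·1 = 22.
Total outcomes: 7! = 5040.
Probability = 22/5040 = 11/2520.

11/2520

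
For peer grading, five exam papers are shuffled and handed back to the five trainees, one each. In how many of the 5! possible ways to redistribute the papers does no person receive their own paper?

Use !n = (n-1)(!(n-1) + !(n-2)).
!5 = 4·(9 + 2) = 4·11 = 44

44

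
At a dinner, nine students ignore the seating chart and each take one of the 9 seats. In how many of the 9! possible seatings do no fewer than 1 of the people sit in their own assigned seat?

229384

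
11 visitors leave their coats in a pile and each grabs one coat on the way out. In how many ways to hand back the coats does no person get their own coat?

14684570

Use !n = (n-1)(!(n-1) + !(n-2)).
!11 = 10·(1334961 + 133496) = 10·1468457 = 14684570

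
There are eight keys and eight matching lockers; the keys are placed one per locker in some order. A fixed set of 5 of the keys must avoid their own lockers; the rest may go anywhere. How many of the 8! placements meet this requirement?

21234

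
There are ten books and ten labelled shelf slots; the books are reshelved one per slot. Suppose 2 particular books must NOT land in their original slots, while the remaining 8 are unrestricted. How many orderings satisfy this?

2943360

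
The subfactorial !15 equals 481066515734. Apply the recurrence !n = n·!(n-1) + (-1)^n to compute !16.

7697064251745

!16 = 16·481066515734 + 1 = 7697064251745.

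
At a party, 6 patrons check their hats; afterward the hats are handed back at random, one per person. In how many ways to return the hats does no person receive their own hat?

265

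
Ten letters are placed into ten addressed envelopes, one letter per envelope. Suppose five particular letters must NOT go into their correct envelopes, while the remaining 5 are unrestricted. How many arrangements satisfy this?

2170680

Let A_j be the event that the j-th constrained one is fixed. By inclusion-exclusion over the 5 events:
Σ_{j=0}^{5} (-1)^j C(5,j)(10-j)!
= C(5,0)·10! - C(5,1)·9! + C(5,2)·8! - C(5,3)·7! + C(5,4)·6! - C(5,5)·5!
= 3628800 - 1814400 + 403200 - 50400 + 3600 - 120
= 2170680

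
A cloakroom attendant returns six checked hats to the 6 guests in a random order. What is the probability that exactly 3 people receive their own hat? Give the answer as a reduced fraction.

1/18

Favorable outcomes: C(6,3)·!3 = 20·2 = 40.
Total outcomes: 6! = 720.
Probability = 40/720 = 1/18.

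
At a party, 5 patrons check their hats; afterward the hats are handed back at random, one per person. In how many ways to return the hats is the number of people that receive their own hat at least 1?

# with exactly i fixed is C(5,i)·!(5-i); sum over i=1..5:
  i=1: C(5,1)·!4 = 5·9 = 45
  i=2: C(5,2)·!3 = 10·2 = 20
  i=3: C(5,3)·!2 = 10·1 = 10
  i=4: C(5,4)·!1 = 5·0 = 0
  i=5: C(5,5)·!0 = 1·1 = 1
Total = 76.

76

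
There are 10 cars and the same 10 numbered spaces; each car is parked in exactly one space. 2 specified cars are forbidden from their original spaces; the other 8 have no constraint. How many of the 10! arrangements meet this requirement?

Inclusion-exclusion on the 2 forbidden self-matches:
Σ_{j=0}^{2} (-1)^j C(2,j)(10-j)!
= C(2,0)·10! - C(2,1)·9! + C(2,2)·8!
= 3628800 - 725760 + 40320
= 2943360

2943360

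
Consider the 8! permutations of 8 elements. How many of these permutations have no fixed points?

14833

Use !n = n·!(n-1) + (-1)^n.
!8 = 8·1854 + 1 = 14833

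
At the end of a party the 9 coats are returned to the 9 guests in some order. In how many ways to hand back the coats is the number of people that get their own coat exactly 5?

Pick the 5 fixed positions: C(9,5) = 126 ways.
The other 4 form a derangement: !4 = 9.
Total: 126 × 9 = 1134.

1134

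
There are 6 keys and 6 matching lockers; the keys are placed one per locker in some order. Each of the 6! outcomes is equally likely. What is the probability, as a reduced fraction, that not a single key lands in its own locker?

Favorable outcomes: !6 = 265.
Total outcomes: 6! = 720.
Probability = 265/720 = 53/144.

53/144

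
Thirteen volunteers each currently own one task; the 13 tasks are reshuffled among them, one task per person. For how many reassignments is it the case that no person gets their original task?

!13 = 13! · Σ_{k=0}^{13} (-1)^k/k!
= 13! - 13!/1! + 13!/2! - 13!/3! + 13!/4! - 13!/5! + 13!/6! - 13!/7! + 13!/8! - 13!/9! + 13!/10! - 13!/11! + 13!/12! - 13!/13!
= 6227020800 - 6227020800 + 3113510400 - 1037836800 + 259459200 - 51891840 + 8648640 - 1235520 + 154440 - 17160 + 1716 - 156 + 13 - 1
= 2290792932

2290792932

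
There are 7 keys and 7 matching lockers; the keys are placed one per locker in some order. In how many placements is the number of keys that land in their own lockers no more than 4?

Sum C(7,i)·!(7-i) for i = 0..4:
  i=0: C(7,0)·!7 = 1·1854 = 1854
  i=1: C(7,1)·!6 = 7·265 = 1855
  i=2: C(7,2)·!5 = 21·44 = 924
  i=3: C(7,3)·!4 = 35·9 = 315
  i=4: C(7,4)·!3 = 35·2 = 70
Total = 5018.

5018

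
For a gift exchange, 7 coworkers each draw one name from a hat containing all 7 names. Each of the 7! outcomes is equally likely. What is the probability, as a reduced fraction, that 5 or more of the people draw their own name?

11/2520

Favorable outcomes: Σ_{i≥5} C(7,i)·!(7-i) = 21·1 + 7·0 + 1·1 = 22.
Total outcomes: 7! = 5040.
Probability = 22/5040 = 11/2520.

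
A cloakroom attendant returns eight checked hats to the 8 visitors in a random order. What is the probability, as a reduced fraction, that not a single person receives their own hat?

2119/5760

Favorable outcomes: !8 = 14833.
Total outcomes: 8! = 40320.
Probability = 14833/40320 = 2119/5760.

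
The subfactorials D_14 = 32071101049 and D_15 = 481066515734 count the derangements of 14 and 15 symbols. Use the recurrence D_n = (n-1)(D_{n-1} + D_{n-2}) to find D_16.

7697064251745

D_16 = (16-1)·(D_15 + D_14) = 15·(481066515734 + 32071101049) = 15·513137616783 = 7697064251745.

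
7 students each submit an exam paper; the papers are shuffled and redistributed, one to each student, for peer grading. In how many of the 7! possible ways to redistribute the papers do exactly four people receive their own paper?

70

Pick the 4 fixed positions: C(7,4) = 35 ways.
The other 3 form a derangement: !3 = 2.
Total: 35 × 2 = 70.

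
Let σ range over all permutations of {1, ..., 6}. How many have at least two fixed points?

Sum C(6,i)·!(6-i) for i = 2..6:
  i=2: C(6,2)·!4 = 15·9 = 135
  i=3: C(6,3)·!3 = 20·2 = 40
  i=4: C(6,4)·!2 = 15·1 = 15
  i=5: C(6,5)·!1 = 6·0 = 0
  i=6: C(6,6)·!0 = 1·1 = 1
Total = 191.

191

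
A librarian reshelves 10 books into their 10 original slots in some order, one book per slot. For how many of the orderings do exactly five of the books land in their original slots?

Pick the 5 fixed positions: C(10,5) = 252 ways.
The other 5 form a derangement: !5 = 44.
Total: 252 × 44 = 11088.

11088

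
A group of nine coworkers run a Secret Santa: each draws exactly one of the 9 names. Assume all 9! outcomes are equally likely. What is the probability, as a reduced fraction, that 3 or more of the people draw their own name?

29143/362880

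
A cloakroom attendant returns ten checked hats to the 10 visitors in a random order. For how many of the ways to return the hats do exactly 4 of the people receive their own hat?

55650

Pick the 4 fixed positions: C(10,4) = 210 ways.
The remaining 6 must be deranged: !6 = 265.
Total: 210 × 265 = 55650.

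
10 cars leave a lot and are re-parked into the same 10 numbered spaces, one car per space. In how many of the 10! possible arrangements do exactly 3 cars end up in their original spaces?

222480

Choose which 3 of the 10 are fixed: C(10,3) = 120.
The remaining 7 must be deranged: !7 = 1854.
Total: 120 × 1854 = 222480.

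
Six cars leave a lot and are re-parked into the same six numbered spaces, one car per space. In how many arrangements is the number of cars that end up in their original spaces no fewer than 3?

Sum C(6,i)·!(6-i) for i = 3..6:
  i=3: C(6,3)·!3 = 20·2 = 40
  i=4: C(6,4)·!2 = 15·1 = 15
  i=5: C(6,5)·!1 = 6·0 = 0
  i=6: C(6,6)·!0 = 1·1 = 1
Total = 56.

56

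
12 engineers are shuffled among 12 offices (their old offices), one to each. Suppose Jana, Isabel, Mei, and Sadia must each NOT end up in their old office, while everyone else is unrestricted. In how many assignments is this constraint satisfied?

339696000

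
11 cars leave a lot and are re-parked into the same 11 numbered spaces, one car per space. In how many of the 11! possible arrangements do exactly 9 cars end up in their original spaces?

Pick the 9 fixed positions: C(11,9) = 55 ways.
The other 2 form a derangement: !2 = 1.
Total: 55 × 1 = 55.

55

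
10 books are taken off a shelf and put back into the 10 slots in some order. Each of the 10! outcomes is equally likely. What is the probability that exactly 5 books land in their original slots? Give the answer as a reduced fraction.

Favorable outcomes: C(10,5)·!5 = 252·44 = 11088.
Total outcomes: 10! = 3628800.
Probability = 11088/3628800 = 11/3600.

11/3600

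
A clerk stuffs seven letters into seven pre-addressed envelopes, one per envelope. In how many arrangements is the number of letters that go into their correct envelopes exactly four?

Choose which 4 of the 7 are fixed: C(7,4) = 35.
The remaining 3 must be deranged: !3 = 2.
Total: 35 × 2 = 70.

70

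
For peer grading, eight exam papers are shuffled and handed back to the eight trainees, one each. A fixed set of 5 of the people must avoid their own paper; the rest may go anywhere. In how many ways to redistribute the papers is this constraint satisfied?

Let A_j be the event that the j-th constrained one is fixed. By inclusion-exclusion over the 5 events:
Σ_{j=0}^{5} (-1)^j C(5,j)(8-j)!
= C(5,0)·8! - C(5,1)·7! + C(5,2)·6! - C(5,3)·5! + C(5,4)·4! - C(5,5)·3!
= 40320 - 25200 + 7200 - 1200 + 120 - 6
= 21234

21234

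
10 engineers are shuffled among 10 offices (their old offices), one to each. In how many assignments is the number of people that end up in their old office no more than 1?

Sum C(10,i)·!(10-i) for i = 0..1:
  i=0: C(10,0)·!10 = 1·1334961 = 1334961
  i=1: C(10,1)·!9 = 10·133496 = 1334960
Total = 2669921.

2669921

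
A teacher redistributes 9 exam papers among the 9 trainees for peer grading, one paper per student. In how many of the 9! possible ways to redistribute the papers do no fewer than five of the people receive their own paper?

# with exactly i fixed is C(9,i)·!(9-i); sum over i=5..9:
  i=5: C(9,5)·!4 = 126·9 = 1134
  i=6: C(9,6)·!3 = 84·2 = 168
  i=7: C(9,7)·!2 = 36·1 = 36
  i=8: C(9,8)·!1 = 9·0 = 0
  i=9: C(9,9)·!0 = 1·1 = 1
Total = 1339.

1339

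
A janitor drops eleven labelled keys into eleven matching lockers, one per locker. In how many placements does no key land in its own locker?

14684570

Recurrence: !11 = 10·(!10 + !9).
!11 = 10·(1334961 + 133496) = 10·1468457 = 14684570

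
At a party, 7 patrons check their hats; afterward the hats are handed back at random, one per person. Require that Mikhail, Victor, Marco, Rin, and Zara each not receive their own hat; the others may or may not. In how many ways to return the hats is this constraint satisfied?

2428

Let A_j be the event that the j-th constrained one is fixed. By inclusion-exclusion over the 5 events:
Σ_{j=0}^{5} (-1)^j C(5,j)(7-j)!
= C(5,0)·7! - C(5,1)·6! + C(5,2)·5! - C(5,3)·4! + C(5,4)·3! - C(5,5)·2!
= 5040 - 3600 + 1200 - 240 + 30 - 2
= 2428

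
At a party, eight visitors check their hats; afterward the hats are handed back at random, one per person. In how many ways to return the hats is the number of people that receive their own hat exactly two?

7420

Choose which 2 of the 8 are fixed: C(8,2) = 28.
The remaining 6 must be deranged: !6 = 265.
Total: 28 × 265 = 7420.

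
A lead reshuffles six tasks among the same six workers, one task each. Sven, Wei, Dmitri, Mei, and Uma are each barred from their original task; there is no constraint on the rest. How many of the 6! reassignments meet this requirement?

309

Inclusion-exclusion on the 5 forbidden self-matches:
Σ_{j=0}^{5} (-1)^j C(5,j)(6-j)!
= C(5,0)·6! - C(5,1)·5! + C(5,2)·4! - C(5,3)·3! + C(5,4)·2! - C(5,5)·1!
= 720 - 600 + 240 - 60 + 10 - 1
= 309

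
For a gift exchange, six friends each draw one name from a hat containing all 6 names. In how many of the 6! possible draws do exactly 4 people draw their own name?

15

Choose which 4 of the 6 are fixed: C(6,4) = 15.
The other 2 form a derangement: !2 = 1.
Total: 15 × 1 = 15.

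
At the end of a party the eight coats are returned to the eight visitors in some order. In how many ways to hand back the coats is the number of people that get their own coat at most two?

# with exactly i fixed is C(8,i)·!(8-i); sum over i=0..2:
  i=0: C(8,0)·!8 = 1·14833 = 14833
  i=1: C(8,1)·!7 = 8·1854 = 14832
  i=2: C(8,2)·!6 = 28·265 = 7420
Total = 37085.

37085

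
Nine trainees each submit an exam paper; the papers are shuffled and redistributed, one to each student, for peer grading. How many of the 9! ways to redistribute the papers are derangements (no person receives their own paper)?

133496

!9 is the nearest integer to 9!/e.
9! = 362880, and 362880/e ≈ 133496.09, so !9 = 133496.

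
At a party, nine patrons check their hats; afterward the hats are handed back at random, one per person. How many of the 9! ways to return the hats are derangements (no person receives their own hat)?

133496

!9 is the nearest integer to 9!/e.
9! = 362880, and 362880/e ≈ 133496.09, so !9 = 133496.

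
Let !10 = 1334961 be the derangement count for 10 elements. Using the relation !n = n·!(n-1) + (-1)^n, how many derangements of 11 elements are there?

14684570

!11 = 11·1334961 - 1 = 14684570.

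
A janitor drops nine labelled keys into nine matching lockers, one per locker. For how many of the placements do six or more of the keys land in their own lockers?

205

Sum C(9,i)·!(9-i) for i = 6..9:
  i=6: C(9,6)·!3 = 84·2 = 168
  i=7: C(9,7)·!2 = 36·1 = 36
  i=8: C(9,8)·!1 = 9·0 = 0
  i=9: C(9,9)·!0 = 1·1 = 1
Total = 205.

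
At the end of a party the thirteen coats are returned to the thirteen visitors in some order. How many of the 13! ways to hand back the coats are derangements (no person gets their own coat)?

2290792932

!13 is the nearest integer to 13!/e.
13! = 6227020800, and 6227020800/e ≈ 2290792932.07, so !13 = 2290792932.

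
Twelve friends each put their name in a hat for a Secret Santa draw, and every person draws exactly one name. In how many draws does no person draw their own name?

The number of derangements of 12 is !12 = Σ_{k=0}^{12} (-1)^k·12!/k!
= 12! - 12!/1! + 12!/2! - 12!/3! + 12!/4! - 12!/5! + 12!/6! - 12!/7! + 12!/8! - 12!/9! + 12!/10! - 12!/11! + 12!/12!
= 479001600 - 479001600 + 239500800 - 79833600 + 19958400 - 3991680 + 665280 - 95040 + 11880 - 1320 + 132 - 12 + 1
= 176214841

176214841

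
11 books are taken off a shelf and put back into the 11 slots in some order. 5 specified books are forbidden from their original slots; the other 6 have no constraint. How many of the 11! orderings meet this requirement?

25022880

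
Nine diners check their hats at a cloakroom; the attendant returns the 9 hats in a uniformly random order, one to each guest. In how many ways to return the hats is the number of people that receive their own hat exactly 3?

22260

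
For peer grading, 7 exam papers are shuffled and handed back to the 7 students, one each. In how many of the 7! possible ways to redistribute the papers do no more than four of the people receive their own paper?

5018

Sum C(7,i)·!(7-i) for i = 0..4:
  i=0: C(7,0)·!7 = 1·1854 = 1854
  i=1: C(7,1)·!6 = 7·265 = 1855
  i=2: C(7,2)·!5 = 21·44 = 924
  i=3: C(7,3)·!4 = 35·9 = 315
  i=4: C(7,4)·!3 = 35·2 = 70
Total = 5018.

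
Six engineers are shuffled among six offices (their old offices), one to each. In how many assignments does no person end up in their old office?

265

!6 = 6! · Σ_{k=0}^{6} (-1)^k/k!
= 6! - 6!/1! + 6!/2! - 6!/3! + 6!/4! - 6!/5! + 6!/6!
= 720 - 720 + 360 - 120 + 30 - 6 + 1
= 265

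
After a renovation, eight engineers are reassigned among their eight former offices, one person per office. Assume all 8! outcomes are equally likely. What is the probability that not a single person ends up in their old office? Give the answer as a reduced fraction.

2119/5760

Favorable outcomes: !8 = 14833.
Total outcomes: 8! = 40320.
Probability = 14833/40320 = 2119/5760.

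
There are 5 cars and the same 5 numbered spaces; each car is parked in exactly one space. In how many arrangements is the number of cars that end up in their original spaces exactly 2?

Pick the 2 fixed positions: C(5,2) = 10 ways.
The other 3 form a derangement: !3 = 2.
Total: 10 × 2 = 20.

20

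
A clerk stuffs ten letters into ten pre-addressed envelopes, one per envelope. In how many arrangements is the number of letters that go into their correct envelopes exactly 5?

Pick the 5 fixed positions: C(10,5) = 252 ways.
The remaining 5 must be deranged: !5 = 44.
Total: 252 × 44 = 11088.

11088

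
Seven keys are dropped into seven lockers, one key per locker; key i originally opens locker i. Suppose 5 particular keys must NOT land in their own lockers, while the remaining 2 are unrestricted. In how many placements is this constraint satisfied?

2428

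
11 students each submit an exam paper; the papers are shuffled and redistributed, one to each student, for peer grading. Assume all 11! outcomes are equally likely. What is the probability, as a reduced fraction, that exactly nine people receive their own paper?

Favorable outcomes: C(11,9)·!2 = 55·1 = 55.
Total outcomes: 11! = 39916800.
Probability = 55/39916800 = 1/725760.

1/725760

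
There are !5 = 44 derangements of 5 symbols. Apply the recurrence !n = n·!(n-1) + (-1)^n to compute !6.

265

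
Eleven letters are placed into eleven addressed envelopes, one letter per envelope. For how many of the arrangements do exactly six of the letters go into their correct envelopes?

20328

Choose which 6 of the 11 are fixed: C(11,6) = 462.
The other 5 form a derangement: !5 = 44.
Total: 462 × 44 = 20328.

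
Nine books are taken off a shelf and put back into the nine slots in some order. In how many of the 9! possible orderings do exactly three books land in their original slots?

Pick the 3 fixed positions: C(9,3) = 84 ways.
The other 6 form a derangement: !6 = 265.
Total: 84 × 265 = 22260.

22260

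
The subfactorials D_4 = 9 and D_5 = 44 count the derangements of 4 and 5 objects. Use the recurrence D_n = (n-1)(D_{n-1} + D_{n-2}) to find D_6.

D_6 = (6-1)·(D_5 + D_4) = 5·(44 + 9) = 5·53 = 265.

265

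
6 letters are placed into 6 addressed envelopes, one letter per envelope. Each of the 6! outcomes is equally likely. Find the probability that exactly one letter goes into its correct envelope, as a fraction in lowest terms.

11/30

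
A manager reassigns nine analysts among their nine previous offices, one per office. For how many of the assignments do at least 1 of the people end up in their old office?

229384

Sum C(9,i)·!(9-i) for i = 1..9:
  i=1: C(9,1)·!8 = 9·14833 = 133497
  i=2: C(9,2)·!7 = 36·1854 = 66744
  i=3: C(9,3)·!6 = 84·265 = 22260
  i=4: C(9,4)·!5 = 126·44 = 5544
  i=5: C(9,5)·!4 = 126·9 = 1134
  i=6: C(9,6)·!3 = 84·2 = 168
  i=7: C(9,7)·!2 = 36·1 = 36
  i=8: C(9,8)·!1 = 9·0 = 0
  i=9: C(9,9)·!0 = 1·1 = 1
Total = 229384.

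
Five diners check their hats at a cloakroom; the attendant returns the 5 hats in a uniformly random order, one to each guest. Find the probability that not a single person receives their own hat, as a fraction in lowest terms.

Favorable outcomes: !5 = 44.
Total outcomes: 5! = 120.
Probability = 44/120 = 11/30.

11/30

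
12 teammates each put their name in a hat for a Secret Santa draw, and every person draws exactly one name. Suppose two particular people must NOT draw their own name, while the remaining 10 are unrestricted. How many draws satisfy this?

Inclusion-exclusion on the 2 forbidden self-matches:
Σ_{j=0}^{2} (-1)^j C(2,j)(12-j)!
= C(2,0)·12! - C(2,1)·11! + C(2,2)·10!
= 479001600 - 79833600 + 3628800
= 402796800

402796800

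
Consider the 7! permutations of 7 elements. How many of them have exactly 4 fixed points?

Pick the 4 fixed positions: C(7,4) = 35 ways.
The remaining 3 must be deranged: !3 = 2.
Total: 35 × 2 = 70.

70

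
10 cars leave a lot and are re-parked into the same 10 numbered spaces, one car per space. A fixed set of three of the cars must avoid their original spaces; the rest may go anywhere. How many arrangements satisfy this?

2656080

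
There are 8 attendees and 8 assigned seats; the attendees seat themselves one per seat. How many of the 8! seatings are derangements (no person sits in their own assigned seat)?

!8 = 8! · Σ_{k=0}^{8} (-1)^k/k!
= 8! - 8!/1! + 8!/2! - 8!/3! + 8!/4! - 8!/5! + 8!/6! - 8!/7! + 8!/8!
= 40320 - 40320 + 20160 - 6720 + 1680 - 336 + 56 - 8 + 1
= 14833

14833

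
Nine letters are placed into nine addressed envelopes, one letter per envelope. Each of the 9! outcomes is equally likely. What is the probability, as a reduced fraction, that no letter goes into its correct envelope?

16687/45360

Favorable outcomes: !9 = 133496.
Total outcomes: 9! = 362880.
Probability = 133496/362880 = 16687/45360.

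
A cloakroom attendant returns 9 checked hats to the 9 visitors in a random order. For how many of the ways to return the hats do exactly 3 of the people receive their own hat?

Pick the 3 fixed positions: C(9,3) = 84 ways.
The other 6 form a derangement: !6 = 265.
Total: 84 × 265 = 22260.

22260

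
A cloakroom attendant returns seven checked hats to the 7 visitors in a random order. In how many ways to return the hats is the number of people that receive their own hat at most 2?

4633

Sum C(7,i)·!(7-i) for i = 0..2:
  i=0: C(7,0)·!7 = 1·1854 = 1854
  i=1: C(7,1)·!6 = 7·265 = 1855
  i=2: C(7,2)·!5 = 21·44 = 924
Total = 4633.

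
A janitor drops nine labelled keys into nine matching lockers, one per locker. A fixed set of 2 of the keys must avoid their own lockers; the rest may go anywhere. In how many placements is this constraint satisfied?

Let A_j be the event that the j-th constrained one is fixed. By inclusion-exclusion over the 2 events:
Σ_{j=0}^{2} (-1)^j C(2,j)(9-j)!
= C(2,0)·9! - C(2,1)·8! + C(2,2)·7!
= 362880 - 80640 + 5040
= 287280

287280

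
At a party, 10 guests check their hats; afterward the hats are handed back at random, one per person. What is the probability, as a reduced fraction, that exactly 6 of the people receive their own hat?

1/1920

Favorable outcomes: C(10,6)·!4 = 210·9 = 1890.
Total outcomes: 10! = 3628800.
Probability = 1890/3628800 = 1/1920.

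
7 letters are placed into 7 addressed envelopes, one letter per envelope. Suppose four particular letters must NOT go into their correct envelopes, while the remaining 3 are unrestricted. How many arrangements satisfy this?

Let A_j be the event that the j-th constrained one is fixed. By inclusion-exclusion over the 4 events:
Σ_{j=0}^{4} (-1)^j C(4,j)(7-j)!
= C(4,0)·7! - C(4,1)·6! + C(4,2)·5! - C(4,3)·4! + C(4,4)·3!
= 5040 - 2880 + 720 - 96 + 6
= 2790

2790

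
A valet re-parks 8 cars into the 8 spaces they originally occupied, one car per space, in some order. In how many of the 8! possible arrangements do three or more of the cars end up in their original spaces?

3235

Sum C(8,i)·!(8-i) for i = 3..8:
  i=3: C(8,3)·!5 = 56·44 = 2464
  i=4: C(8,4)·!4 = 70·9 = 630
  i=5: C(8,5)·!3 = 56·2 = 112
  i=6: C(8,6)·!2 = 28·1 = 28
  i=7: C(8,7)·!1 = 8·0 = 0
  i=8: C(8,8)·!0 = 1·1 = 1
Total = 3235.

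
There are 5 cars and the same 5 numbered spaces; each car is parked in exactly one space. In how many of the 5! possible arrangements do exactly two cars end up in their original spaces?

20

Pick the 2 fixed positions: C(5,2) = 10 ways.
The other 3 form a derangement: !3 = 2.
Total: 10 × 2 = 20.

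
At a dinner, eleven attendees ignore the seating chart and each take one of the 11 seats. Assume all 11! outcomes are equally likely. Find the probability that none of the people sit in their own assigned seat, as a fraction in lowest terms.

Favorable outcomes: !11 = 14684570.
Total outcomes: 11! = 39916800.
Probability = 14684570/39916800 = 1468457/3991680.

1468457/3991680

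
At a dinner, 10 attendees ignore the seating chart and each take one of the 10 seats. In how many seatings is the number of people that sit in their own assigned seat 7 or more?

Sum C(10,i)·!(10-i) for i = 7..10:
  i=7: C(10,7)·!3 = 120·2 = 240
  i=8: C(10,8)·!2 = 45·1 = 45
  i=9: C(10,9)·!1 = 10·0 = 0
  i=10: C(10,10)·!0 = 1·1 = 1
Total = 286.

286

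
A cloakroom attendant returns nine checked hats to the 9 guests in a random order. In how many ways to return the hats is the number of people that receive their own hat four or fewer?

361541

# with exactly i fixed is C(9,i)·!(9-i); sum over i=0..4:
  i=0: C(9,0)·!9 = 1·133496 = 133496
  i=1: C(9,1)·!8 = 9·14833 = 133497
  i=2: C(9,2)·!7 = 36·1854 = 66744
  i=3: C(9,3)·!6 = 84·265 = 22260
  i=4: C(9,4)·!5 = 126·44 = 5544
Total = 361541.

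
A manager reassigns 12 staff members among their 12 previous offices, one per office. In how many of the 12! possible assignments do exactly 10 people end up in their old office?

66

Choose which 10 of the 12 are fixed: C(12,10) = 66.
The remaining 2 must be deranged: !2 = 1.
Total: 66 × 1 = 66.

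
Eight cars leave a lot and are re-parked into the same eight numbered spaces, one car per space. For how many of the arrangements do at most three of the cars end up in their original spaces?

39549

# with exactly i fixed is C(8,i)·!(8-i); sum over i=0..3:
  i=0: C(8,0)·!8 = 1·14833 = 14833
  i=1: C(8,1)·!7 = 8·1854 = 14832
  i=2: C(8,2)·!6 = 28·265 = 7420
  i=3: C(8,3)·!5 = 56·44 = 2464
Total = 39549.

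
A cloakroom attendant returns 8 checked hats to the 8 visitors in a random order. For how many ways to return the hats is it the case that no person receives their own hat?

By inclusion-exclusion, !8 = Σ (-1)^k · 8!/k! for k=0..8
= 8! - 8!/1! + 8!/2! - 8!/3! + 8!/4! - 8!/5! + 8!/6! - 8!/7! + 8!/8!
= 40320 - 40320 + 20160 - 6720 + 1680 - 336 + 56 - 8 + 1
= 14833

14833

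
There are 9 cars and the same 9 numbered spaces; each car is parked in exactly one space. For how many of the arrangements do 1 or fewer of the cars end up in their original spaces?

266993

# with exactly i fixed is C(9,i)·!(9-i); sum over i=0..1:
  i=0: C(9,0)·!9 = 1·133496 = 133496
  i=1: C(9,1)·!8 = 9·14833 = 133497
Total = 266993.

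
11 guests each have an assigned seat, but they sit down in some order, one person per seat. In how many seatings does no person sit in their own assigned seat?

!11 = 11! · Σ_{k=0}^{11} (-1)^k/k!
= 11! - 11!/1! + 11!/2! - 11!/3! + 11!/4! - 11!/5! + 11!/6! - 11!/7! + 11!/8! - 11!/9! + 11!/10! - 11!/11!
= 39916800 - 39916800 + 19958400 - 6652800 + 1663200 - 332640 + 55440 - 7920 + 990 - 110 + 11 - 1
= 14684570

14684570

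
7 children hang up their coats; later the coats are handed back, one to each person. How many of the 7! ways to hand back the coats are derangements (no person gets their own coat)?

1854

The subfactorial !7 = [7!/e] (nearest integer).
7! = 5040, and 5040/e ≈ 1854.11, so !7 = 1854.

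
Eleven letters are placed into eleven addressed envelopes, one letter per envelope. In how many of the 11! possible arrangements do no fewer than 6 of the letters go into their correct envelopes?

# with exactly i fixed is C(11,i)·!(11-i); sum over i=6..11:
  i=6: C(11,6)·!5 = 462·44 = 20328
  i=7: C(11,7)·!4 = 330·9 = 2970
  i=8: C(11,8)·!3 = 165·2 = 330
  i=9: C(11,9)·!2 = 55·1 = 55
  i=10: C(11,10)·!1 = 11·0 = 0
  i=11: C(11,11)·!0 = 1·1 = 1
Total = 23684.

23684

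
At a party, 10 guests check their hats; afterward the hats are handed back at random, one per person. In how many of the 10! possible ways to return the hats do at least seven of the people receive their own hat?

286

# with exactly i fixed is C(10,i)·!(10-i); sum over i=7..10:
  i=7: C(10,7)·!3 = 120·2 = 240
  i=8: C(10,8)·!2 = 45·1 = 45
  i=9: C(10,9)·!1 = 10·0 = 0
  i=10: C(10,10)·!0 = 1·1 = 1
Total = 286.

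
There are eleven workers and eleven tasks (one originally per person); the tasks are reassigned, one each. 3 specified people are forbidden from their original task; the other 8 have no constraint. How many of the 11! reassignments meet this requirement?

30078720

Let A_j be the event that the j-th constrained one is fixed. By inclusion-exclusion over the 3 events:
Σ_{j=0}^{3} (-1)^j C(3,j)(11-j)!
= C(3,0)·11! - C(3,1)·10! + C(3,2)·9! - C(3,3)·8!
= 39916800 - 10886400 + 1088640 - 40320
= 30078720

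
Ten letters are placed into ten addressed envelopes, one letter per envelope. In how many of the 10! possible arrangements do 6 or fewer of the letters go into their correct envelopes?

3628514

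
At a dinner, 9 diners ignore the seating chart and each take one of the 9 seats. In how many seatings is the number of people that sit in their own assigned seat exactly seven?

36

Choose which 7 of the 9 are fixed: C(9,7) = 36.
The other 2 form a derangement: !2 = 1.
Total: 36 × 1 = 36.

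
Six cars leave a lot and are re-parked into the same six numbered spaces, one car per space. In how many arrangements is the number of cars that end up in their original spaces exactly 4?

15

Pick the 4 fixed positions: C(6,4) = 15 ways.
The other 2 form a derangement: !2 = 1.
Total: 15 × 1 = 15.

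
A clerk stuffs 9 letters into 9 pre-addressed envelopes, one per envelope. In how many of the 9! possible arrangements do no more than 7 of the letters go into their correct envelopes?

# with exactly i fixed is C(9,i)·!(9-i); sum over i=0..7:
  i=0: C(9,0)·!9 = 1·133496 = 133496
  i=1: C(9,1)·!8 = 9·14833 = 133497
  i=2: C(9,2)·!7 = 36·1854 = 66744
  i=3: C(9,3)·!6 = 84·265 = 22260
  i=4: C(9,4)·!5 = 126·44 = 5544
  i=5: C(9,5)·!4 = 126·9 = 1134
  i=6: C(9,6)·!3 = 84·2 = 168
  i=7: C(9,7)·!2 = 36·1 = 36
Total = 362879.

362879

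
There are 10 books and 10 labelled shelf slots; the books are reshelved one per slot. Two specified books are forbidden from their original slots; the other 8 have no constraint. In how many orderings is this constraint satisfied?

Let A_j be the event that the j-th constrained one is fixed. By inclusion-exclusion over the 2 events:
Σ_{j=0}^{2} (-1)^j C(2,j)(10-j)!
= C(2,0)·10! - C(2,1)·9! + C(2,2)·8!
= 3628800 - 725760 + 40320
= 2943360

2943360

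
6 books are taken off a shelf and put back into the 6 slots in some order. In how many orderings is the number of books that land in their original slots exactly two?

Choose which 2 of the 6 are fixed: C(6,2) = 15.
The other 4 form a derangement: !4 = 9.
Total: 15 × 9 = 135.

135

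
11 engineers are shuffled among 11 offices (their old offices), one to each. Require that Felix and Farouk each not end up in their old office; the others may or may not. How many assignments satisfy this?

Let A_j be the event that the j-th constrained one is fixed. By inclusion-exclusion over the 2 events:
Σ_{j=0}^{2} (-1)^j C(2,j)(11-j)!
= C(2,0)·11! - C(2,1)·10! + C(2,2)·9!
= 39916800 - 7257600 + 362880
= 33022080

33022080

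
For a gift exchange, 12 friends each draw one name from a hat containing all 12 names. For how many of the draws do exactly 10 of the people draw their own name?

66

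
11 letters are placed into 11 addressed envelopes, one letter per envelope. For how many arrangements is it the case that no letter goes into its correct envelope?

14684570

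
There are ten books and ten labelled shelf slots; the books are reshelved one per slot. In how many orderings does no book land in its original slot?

1334961

Use !n = n·!(n-1) + (-1)^n.
!10 = 10·133496 + 1 = 1334961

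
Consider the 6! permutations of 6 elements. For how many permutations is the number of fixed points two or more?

# with exactly i fixed is C(6,i)·!(6-i); sum over i=2..6:
  i=2: C(6,2)·!4 = 15·9 = 135
  i=3: C(6,3)·!3 = 20·2 = 40
  i=4: C(6,4)·!2 = 15·1 = 15
  i=5: C(6,5)·!1 = 6·0 = 0
  i=6: C(6,6)·!0 = 1·1 = 1
Total = 191.

191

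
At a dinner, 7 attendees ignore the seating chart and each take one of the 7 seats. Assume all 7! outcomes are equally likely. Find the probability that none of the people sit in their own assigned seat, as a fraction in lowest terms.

103/280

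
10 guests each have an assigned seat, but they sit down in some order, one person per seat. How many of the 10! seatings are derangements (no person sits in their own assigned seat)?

!10 is the nearest integer to 10!/e.
10! = 3628800, and 3628800/e ≈ 1334960.92, so !10 = 1334961.

1334961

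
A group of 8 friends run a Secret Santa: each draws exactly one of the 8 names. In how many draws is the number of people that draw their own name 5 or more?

141

# with exactly i fixed is C(8,i)·!(8-i); sum over i=5..8:
  i=5: C(8,5)·!3 = 56·2 = 112
  i=6: C(8,6)·!2 = 28·1 = 28
  i=7: C(8,7)·!1 = 8·0 = 0
  i=8: C(8,8)·!0 = 1·1 = 1
Total = 141.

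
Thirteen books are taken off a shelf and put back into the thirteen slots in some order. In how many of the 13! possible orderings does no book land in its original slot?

2290792932

By inclusion-exclusion, !13 = Σ (-1)^k · 13!/k! for k=0..13
= 13! - 13!/1! + 13!/2! - 13!/3! + 13!/4! - 13!/5! + 13!/6! - 13!/7! + 13!/8! - 13!/9! + 13!/10! - 13!/11! + 13!/12! - 13!/13!
= 6227020800 - 6227020800 + 3113510400 - 1037836800 + 259459200 - 51891840 + 8648640 - 1235520 + 154440 - 17160 + 1716 - 156 + 13 - 1
= 2290792932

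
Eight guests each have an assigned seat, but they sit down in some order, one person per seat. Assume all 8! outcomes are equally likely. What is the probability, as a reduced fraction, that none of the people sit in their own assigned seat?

2119/5760

Favorable outcomes: !8 = 14833.
Total outcomes: 8! = 40320.
Probability = 14833/40320 = 2119/5760.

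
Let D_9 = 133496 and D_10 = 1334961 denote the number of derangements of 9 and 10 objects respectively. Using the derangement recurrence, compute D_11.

14684570

D_11 = (11-1)·(D_10 + D_9) = 10·(1334961 + 133496) = 10·1468457 = 14684570.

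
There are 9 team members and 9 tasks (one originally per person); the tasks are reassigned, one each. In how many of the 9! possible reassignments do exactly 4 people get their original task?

Pick the 4 fixed positions: C(9,4) = 126 ways.
The remaining 5 must be deranged: !5 = 44.
Total: 126 × 44 = 5544.

5544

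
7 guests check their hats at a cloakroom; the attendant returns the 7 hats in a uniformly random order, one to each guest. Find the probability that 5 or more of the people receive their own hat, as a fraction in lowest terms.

11/2520

Favorable outcomes: Σ_{i≥5} C(7,i)·!(7-i) = 21·1 + 7·0 + 1·1 = 22.
Total outcomes: 7! = 5040.
Probability = 22/5040 = 11/2520.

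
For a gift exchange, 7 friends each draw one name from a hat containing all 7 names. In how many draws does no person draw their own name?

1854

By inclusion-exclusion, !7 = Σ (-1)^k · 7!/k! for k=0..7
= 7! - 7!/1! + 7!/2! - 7!/3! + 7!/4! - 7!/5! + 7!/6! - 7!/7!
= 5040 - 5040 + 2520 - 840 + 210 - 42 + 7 - 1
= 1854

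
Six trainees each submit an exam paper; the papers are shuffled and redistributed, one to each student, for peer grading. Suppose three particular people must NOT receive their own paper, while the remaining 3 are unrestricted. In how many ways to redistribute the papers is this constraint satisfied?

426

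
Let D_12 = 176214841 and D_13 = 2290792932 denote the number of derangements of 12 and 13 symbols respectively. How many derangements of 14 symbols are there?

32071101049

D_14 = (14-1)·(D_13 + D_12) = 13·(2290792932 + 176214841) = 13·2467007773 = 32071101049.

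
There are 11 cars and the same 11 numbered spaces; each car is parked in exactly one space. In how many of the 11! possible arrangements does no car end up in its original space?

14684570

The subfactorial !11 = [11!/e] (nearest integer).
11! = 39916800, and 39916800/e ≈ 14684570.08, so !11 = 14684570.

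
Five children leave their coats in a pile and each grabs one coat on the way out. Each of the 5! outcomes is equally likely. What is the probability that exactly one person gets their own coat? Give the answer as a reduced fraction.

Favorable outcomes: C(5,1)·!4 = 5·9 = 45.
Total outcomes: 5! = 120.
Probability = 45/120 = 3/8.

3/8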